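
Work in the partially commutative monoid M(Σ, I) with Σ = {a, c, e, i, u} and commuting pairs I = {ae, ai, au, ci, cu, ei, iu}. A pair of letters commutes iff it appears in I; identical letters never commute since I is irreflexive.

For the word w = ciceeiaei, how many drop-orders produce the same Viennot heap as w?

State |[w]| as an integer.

piece 0:c — minimal
piece 1:i — minimal
piece 2:c rests on {0:c}
piece 3:e rests on {2:c}
piece 4:e rests on {3:e}
piece 5:i rests on {1:i}
piece 6:a rests on {2:c}
piece 7:e rests on {4:e}
piece 8:i rests on {5:i}
minimal pieces: {0:c, 1:i}
ways to finish when only these pieces remain (= sum over removing one remaining piece with nothing left below it):
  1 left: {6}→1  {7}→1  {8}→1
  2 left: {4,7}→1  {5,8}→1  {6,7}→2  {6,8}→2  {7,8}→2
  3 left: {1,5,8}→1  {3,4,7}→1  {4,6,7}→3  {4,7,8}→3  {5,6,8}→3  {5,7,8}→3  {6,7,8}→6
  4 left: {1,5,6,8}→4  {1,5,7,8}→4  {3,4,6,7}→4  {3,4,7,8}→4  {4,5,7,8}→6  {4,6,7,8}→12  {5,6,7,8}→12
  5 left: {1,4,5,7,8}→10  {1,5,6,7,8}→20  {2,3,4,6,7}→4  {3,4,5,7,8}→10  {3,4,6,7,8}→20  {4,5,6,7,8}→30
  6 left: {0,2,3,4,6,7}→4  {1,3,4,5,7,8}→20  {1,4,5,6,7,8}→60  {2,3,4,6,7,8}→24  {3,4,5,6,7,8}→60
  7 left: {0,2,3,4,6,7,8}→28  {1,3,4,5,6,7,8}→140  {2,3,4,5,6,7,8}→84
  placing 0:c first → 224 extensions
  placing 1:i first → 112 extensions
total linear extensions = 336

336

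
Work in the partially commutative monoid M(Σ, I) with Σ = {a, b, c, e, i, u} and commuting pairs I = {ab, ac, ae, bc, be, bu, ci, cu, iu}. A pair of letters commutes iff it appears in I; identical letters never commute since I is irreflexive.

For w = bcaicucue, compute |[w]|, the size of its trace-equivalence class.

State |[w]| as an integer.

504

0(b) covers ∅
1(c) covers ∅
2(a) covers ∅
3(i) covers 0:b, 2:a
4(c) covers 1:c
5(u) covers 2:a
6(c) covers 4:c
7(u) covers 5:u
8(e) covers 3:i, 6:c, 7:u
floor of heap: 0:b, 1:c, 2:a
completions by unplaced set U, small U first (add the entries for U minus each lowest piece of U):
  |U|=1: {8}:1
  |U|=2: {3,8}:1  {6,8}:1  {7,8}:1
  |U|=3: {0,3,8}:1  {3,6,8}:2  {3,7,8}:2  {4,6,8}:1  {5,7,8}:1  {6,7,8}:2
  |U|=4: {0,3,6,8}:3  {0,3,7,8}:3  {1,4,6,8}:1  {3,4,6,8}:3  {3,5,7,8}:3  {3,6,7,8}:6  {4,6,7,8}:3  {5,6,7,8}:3
  |U|=5: {0,3,4,6,8}:6  {0,3,5,7,8}:6  {0,3,6,7,8}:12  {1,3,4,6,8}:4  {1,4,6,7,8}:4  {2,3,5,7,8}:3  {3,4,6,7,8}:12  {3,5,6,7,8}:12  {4,5,6,7,8}:6
  |U|=6: {0,1,3,4,6,8}:10  {0,2,3,5,7,8}:9  {0,3,4,6,7,8}:30  {0,3,5,6,7,8}:30  {1,3,4,6,7,8}:20  {1,4,5,6,7,8}:10  {2,3,5,6,7,8}:15  {3,4,5,6,7,8}:30
  |U|=7: {0,1,3,4,6,7,8}:60  {0,2,3,5,6,7,8}:54  {0,3,4,5,6,7,8}:90  {1,3,4,5,6,7,8}:60  {2,3,4,5,6,7,8}:45
  start at 0(b): 105
  start at 1(c): 189
  start at 2(a): 210
sum over floor = 504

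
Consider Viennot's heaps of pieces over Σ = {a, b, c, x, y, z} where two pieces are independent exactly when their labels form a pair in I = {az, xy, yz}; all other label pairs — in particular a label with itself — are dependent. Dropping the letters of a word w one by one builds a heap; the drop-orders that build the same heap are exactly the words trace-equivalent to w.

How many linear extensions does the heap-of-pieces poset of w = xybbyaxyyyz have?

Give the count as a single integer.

20

piece 0:x — minimal
piece 1:y — minimal
piece 2:b rests on {0:x, 1:y}
piece 3:b rests on {2:b}
piece 4:y rests on {3:b}
piece 5:a rests on {4:y}
piece 6:x rests on {5:a}
piece 7:y rests on {5:a}
piece 8:y rests on {7:y}
piece 9:y rests on {8:y}
piece 10:z rests on {6:x}
minimal pieces: {0:x, 1:y}
ways to finish when only these pieces remain (= sum over removing one remaining piece with nothing left below it):
  1 left: {9}→1  {10}→1
  2 left: {6,10}→1  {8,9}→1  {9,10}→2
  3 left: {6,9,10}→3  {7,8,9}→1  {8,9,10}→3
  4 left: {6,8,9,10}→6  {7,8,9,10}→4
  5 left: {6,7,8,9,10}→10
  6 left: {5,6,7,8,9,10}→10
  7 left: {4,5,6,7,8,9,10}→10
  8 left: {3,4,5,6,7,8,9,10}→10
  9 left: {2,3,4,5,6,7,8,9,10}→10
  placing 0:x first → 10 extensions
  placing 1:y first → 10 extensions
total linear extensions = 20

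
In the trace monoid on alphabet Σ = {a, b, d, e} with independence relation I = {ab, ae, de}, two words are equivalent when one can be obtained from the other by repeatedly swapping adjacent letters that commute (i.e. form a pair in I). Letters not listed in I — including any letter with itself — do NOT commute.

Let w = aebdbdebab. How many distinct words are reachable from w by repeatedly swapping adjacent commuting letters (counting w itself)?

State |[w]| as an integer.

piece 0:a — minimal
piece 1:e — minimal
piece 2:b rests on {1:e}
piece 3:d rests on {0:a, 2:b}
piece 4:b rests on {3:d}
piece 5:d rests on {4:b}
piece 6:e rests on {4:b}
piece 7:b rests on {5:d, 6:e}
piece 8:a rests on {5:d}
piece 9:b rests on {7:b}
minimal pieces: {0:a, 1:e}
ways to finish when only these pieces remain (= sum over removing one remaining piece with nothing left below it):
  1 left: {8}→1  {9}→1
  2 left: {7,9}→1  {8,9}→2
  3 left: {6,7,9}→1  {7,8,9}→3
  4 left: {5,7,8,9}→3  {6,7,8,9}→4
  5 left: {5,6,7,8,9}→7
  6 left: {4,5,6,7,8,9}→7
  7 left: {3,4,5,6,7,8,9}→7
  8 left: {0,3,4,5,6,7,8,9}→7  {2,3,4,5,6,7,8,9}→7
  placing 0:a first → 7 extensions
  placing 1:e first → 14 extensions
total linear extensions = 21

21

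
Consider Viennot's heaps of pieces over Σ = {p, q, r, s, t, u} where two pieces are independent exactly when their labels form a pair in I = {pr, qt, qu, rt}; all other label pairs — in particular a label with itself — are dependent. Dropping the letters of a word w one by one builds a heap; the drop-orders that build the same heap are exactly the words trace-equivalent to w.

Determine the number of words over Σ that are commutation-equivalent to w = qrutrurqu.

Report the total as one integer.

4

piece 0:q — minimal
piece 1:r rests on {0:q}
piece 2:u rests on {1:r}
piece 3:t rests on {2:u}
piece 4:r rests on {2:u}
piece 5:u rests on {3:t, 4:r}
piece 6:r rests on {5:u}
piece 7:q rests on {6:r}
piece 8:u rests on {6:r}
minimal pieces: {0:q}
ways to finish when only these pieces remain (= sum over removing one remaining piece with nothing left below it):
  1 left: {7}→1  {8}→1
  2 left: {7,8}→2
  3 left: {6,7,8}→2
  4 left: {5,6,7,8}→2
  5 left: {3,5,6,7,8}→2  {4,5,6,7,8}→2
  6 left: {3,4,5,6,7,8}→4
  7 left: {2,3,4,5,6,7,8}→4
  placing 0:q first → 4 extensions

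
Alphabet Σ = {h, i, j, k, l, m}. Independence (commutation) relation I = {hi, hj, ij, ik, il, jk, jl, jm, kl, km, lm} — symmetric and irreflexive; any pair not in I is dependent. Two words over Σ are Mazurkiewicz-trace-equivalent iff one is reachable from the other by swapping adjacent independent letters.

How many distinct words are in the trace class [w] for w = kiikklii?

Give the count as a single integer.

280

drop 0:k onto floor
drop 1:i onto floor
drop 2:i onto {1:i}
drop 3:k onto {0:k}
drop 4:k onto {3:k}
drop 5:l onto floor
drop 6:i onto {2:i}
drop 7:i onto {6:i}
ground layer = {0:k, 1:i, 5:l}
drop-orders for the pieces not yet dropped (sum over which currently-grounded one goes next):
  1 to go: {4} 1  {5} 1  {7} 1
  2 to go: {3,4} 1  {4,5} 2  {4,7} 2  {5,7} 2  {6,7} 1
  3 to go: {0,3,4} 1  {2,6,7} 1  {3,4,5} 3  {3,4,7} 3  {4,5,7} 6  {4,6,7} 3  {5,6,7} 3
  4 to go: {0,3,4,5} 4  {0,3,4,7} 4  {1,2,6,7} 1  {2,4,6,7} 4  {2,5,6,7} 4  {3,4,5,7} 12  {3,4,6,7} 6  {4,5,6,7} 12
  5 to go: {0,3,4,5,7} 20  {0,3,4,6,7} 10  {1,2,4,6,7} 5  {1,2,5,6,7} 5  {2,3,4,6,7} 10  {2,4,5,6,7} 20  {3,4,5,6,7} 30
  6 to go: {0,2,3,4,6,7} 20  {0,3,4,5,6,7} 60  {1,2,3,4,6,7} 15  {1,2,4,5,6,7} 30  {2,3,4,5,6,7} 60
  if 0:k drops first: 105 orders
  if 1:i drops first: 140 orders
  if 5:l drops first: 35 orders
heap linearizations: 280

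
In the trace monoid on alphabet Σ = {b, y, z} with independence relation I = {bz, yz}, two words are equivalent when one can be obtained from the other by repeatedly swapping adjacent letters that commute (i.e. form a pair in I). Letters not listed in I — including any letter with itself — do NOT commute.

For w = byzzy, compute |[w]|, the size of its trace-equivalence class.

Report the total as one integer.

10

#0=b has no predecessor
#1=y depends on [0:b]
#2=z has no predecessor
#3=z depends on [2:z]
#4=y depends on [1:y]
sources: [0:b, 2:z]
N(rest) = Σ N(rest − s) over sources s of rest; N(one piece) = 1:
  size 1 → [3]=1  [4]=1
  size 2 → [1,4]=1  [2,3]=1  [3,4]=2
  size 3 → [0,1,4]=1  [1,3,4]=3  [2,3,4]=3
  first=0(b) contributes 6
  first=2(z) contributes 4
|[w]| = 10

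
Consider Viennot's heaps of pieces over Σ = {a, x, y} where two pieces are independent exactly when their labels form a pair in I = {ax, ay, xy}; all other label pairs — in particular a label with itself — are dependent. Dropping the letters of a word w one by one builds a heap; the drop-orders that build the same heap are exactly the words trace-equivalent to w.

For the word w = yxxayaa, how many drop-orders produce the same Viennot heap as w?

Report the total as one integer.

0(y) covers ∅
1(x) covers ∅
2(x) covers 1:x
3(a) covers ∅
4(y) covers 0:y
5(a) covers 3:a
6(a) covers 5:a
floor of heap: 0:y, 1:x, 3:a
completions by unplaced set U, small U first (add the entries for U minus each lowest piece of U):
  |U|=1: {2}:1  {4}:1  {6}:1
  |U|=2: {0,4}:1  {1,2}:1  {2,4}:2  {2,6}:2  {4,6}:2  {5,6}:1
  |U|=3: {0,2,4}:3  {0,4,6}:3  {1,2,4}:3  {1,2,6}:3  {2,4,6}:6  {2,5,6}:3  {3,5,6}:1  {4,5,6}:3
  |U|=4: {0,1,2,4}:6  {0,2,4,6}:12  {0,4,5,6}:6  {1,2,4,6}:12  {1,2,5,6}:6  {2,3,5,6}:4  {2,4,5,6}:12  {3,4,5,6}:4
  |U|=5: {0,1,2,4,6}:30  {0,2,4,5,6}:30  {0,3,4,5,6}:10  {1,2,3,5,6}:10  {1,2,4,5,6}:30  {2,3,4,5,6}:20
  start at 0(y): 60
  start at 1(x): 60
  start at 3(a): 90
sum over floor = 210

210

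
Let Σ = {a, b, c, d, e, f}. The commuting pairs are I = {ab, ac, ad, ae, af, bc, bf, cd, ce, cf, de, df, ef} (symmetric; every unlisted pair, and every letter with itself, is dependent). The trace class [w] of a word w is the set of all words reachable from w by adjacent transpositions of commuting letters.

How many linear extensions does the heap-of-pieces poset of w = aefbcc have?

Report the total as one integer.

drop 0:a onto floor
drop 1:e onto floor
drop 2:f onto floor
drop 3:b onto {1:e}
drop 4:c onto floor
drop 5:c onto {4:c}
ground layer = {0:a, 1:e, 2:f, 4:c}
drop-orders for the pieces not yet dropped (sum over which currently-grounded one goes next):
  1 to go: {0} 1  {2} 1  {3} 1  {5} 1
  2 to go: {0,2} 2  {0,3} 2  {0,5} 2  {1,3} 1  {2,3} 2  {2,5} 2  {3,5} 2  {4,5} 1
  3 to go: {0,1,3} 3  {0,2,3} 6  {0,2,5} 6  {0,3,5} 6  {0,4,5} 3  {1,2,3} 3  {1,3,5} 3  {2,3,5} 6  {2,4,5} 3  {3,4,5} 3
  4 to go: {0,1,2,3} 12  {0,1,3,5} 12  {0,2,3,5} 24  {0,2,4,5} 12  {0,3,4,5} 12  {1,2,3,5} 12  {1,3,4,5} 6  {2,3,4,5} 12
  if 0:a drops first: 30 orders
  if 1:e drops first: 60 orders
  if 2:f drops first: 30 orders
  if 4:c drops first: 60 orders
heap linearizations: 180

180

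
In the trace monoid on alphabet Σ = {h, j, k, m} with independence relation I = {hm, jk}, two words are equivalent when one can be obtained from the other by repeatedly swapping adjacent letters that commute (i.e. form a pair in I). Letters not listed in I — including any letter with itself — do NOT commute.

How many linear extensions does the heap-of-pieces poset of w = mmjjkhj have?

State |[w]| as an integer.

3

#0=m has no predecessor
#1=m depends on [0:m]
#2=j depends on [1:m]
#3=j depends on [2:j]
#4=k depends on [1:m]
#5=h depends on [3:j, 4:k]
#6=j depends on [5:h]
sources: [0:m]
N(rest) = Σ N(rest − s) over sources s of rest; N(one piece) = 1:
  size 1 → [6]=1
  size 2 → [5,6]=1
  size 3 → [3,5,6]=1  [4,5,6]=1
  size 4 → [2,3,5,6]=1  [3,4,5,6]=2
  size 5 → [2,3,4,5,6]=3
  first=0(m) contributes 3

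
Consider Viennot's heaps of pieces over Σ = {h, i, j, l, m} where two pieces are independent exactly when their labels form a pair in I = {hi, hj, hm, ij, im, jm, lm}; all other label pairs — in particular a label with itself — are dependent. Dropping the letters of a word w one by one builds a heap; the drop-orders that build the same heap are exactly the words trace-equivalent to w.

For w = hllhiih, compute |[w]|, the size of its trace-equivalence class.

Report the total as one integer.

0(h) covers ∅
1(l) covers 0:h
2(l) covers 1:l
3(h) covers 2:l
4(i) covers 2:l
5(i) covers 4:i
6(h) covers 3:h
floor of heap: 0:h
completions by unplaced set U, small U first (add the entries for U minus each lowest piece of U):
  |U|=1: {5}:1  {6}:1
  |U|=2: {3,6}:1  {4,5}:1  {5,6}:2
  |U|=3: {3,5,6}:3  {4,5,6}:3
  |U|=4: {3,4,5,6}:6
  |U|=5: {2,3,4,5,6}:6
  start at 0(h): 6

6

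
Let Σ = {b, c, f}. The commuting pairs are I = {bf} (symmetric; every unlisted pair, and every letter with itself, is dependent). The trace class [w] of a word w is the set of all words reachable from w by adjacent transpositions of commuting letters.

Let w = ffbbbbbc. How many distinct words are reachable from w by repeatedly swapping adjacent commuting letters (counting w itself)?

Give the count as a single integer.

21

0(f) covers ∅
1(f) covers 0:f
2(b) covers ∅
3(b) covers 2:b
4(b) covers 3:b
5(b) covers 4:b
6(b) covers 5:b
7(c) covers 1:f, 6:b
floor of heap: 0:f, 2:b
completions by unplaced set U, small U first (add the entries for U minus each lowest piece of U):
  |U|=1: {7}:1
  |U|=2: {1,7}:1  {6,7}:1
  |U|=3: {0,1,7}:1  {1,6,7}:2  {5,6,7}:1
  |U|=4: {0,1,6,7}:3  {1,5,6,7}:3  {4,5,6,7}:1
  |U|=5: {0,1,5,6,7}:6  {1,4,5,6,7}:4  {3,4,5,6,7}:1
  |U|=6: {0,1,4,5,6,7}:10  {1,3,4,5,6,7}:5  {2,3,4,5,6,7}:1
  start at 0(f): 6
  start at 2(b): 15
sum over floor = 21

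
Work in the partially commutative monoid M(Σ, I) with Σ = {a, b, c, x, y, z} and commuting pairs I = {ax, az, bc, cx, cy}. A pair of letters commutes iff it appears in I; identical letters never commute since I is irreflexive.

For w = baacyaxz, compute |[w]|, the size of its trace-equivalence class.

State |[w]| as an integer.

8

piece 0:b — minimal
piece 1:a rests on {0:b}
piece 2:a rests on {1:a}
piece 3:c rests on {2:a}
piece 4:y rests on {2:a}
piece 5:a rests on {3:c, 4:y}
piece 6:x rests on {4:y}
piece 7:z rests on {3:c, 6:x}
minimal pieces: {0:b}
ways to finish when only these pieces remain (= sum over removing one remaining piece with nothing left below it):
  1 left: {5}→1  {7}→1
  2 left: {5,7}→2  {6,7}→1
  3 left: {3,5,7}→2  {5,6,7}→3
  4 left: {3,5,6,7}→5  {4,5,6,7}→3
  5 left: {3,4,5,6,7}→8
  6 left: {2,3,4,5,6,7}→8
  placing 0:b first → 8 extensions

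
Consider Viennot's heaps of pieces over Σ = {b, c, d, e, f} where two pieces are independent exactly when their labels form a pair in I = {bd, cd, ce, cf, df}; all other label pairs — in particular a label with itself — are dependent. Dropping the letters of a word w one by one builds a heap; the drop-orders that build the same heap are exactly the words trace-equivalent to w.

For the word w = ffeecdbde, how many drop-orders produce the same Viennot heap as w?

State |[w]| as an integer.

18

drop 0:f onto floor
drop 1:f onto {0:f}
drop 2:e onto {1:f}
drop 3:e onto {2:e}
drop 4:c onto floor
drop 5:d onto {3:e}
drop 6:b onto {3:e, 4:c}
drop 7:d onto {5:d}
drop 8:e onto {6:b, 7:d}
ground layer = {0:f, 4:c}
drop-orders for the pieces not yet dropped (sum over which currently-grounded one goes next):
  1 to go: {8} 1
  2 to go: {6,8} 1  {7,8} 1
  3 to go: {4,6,8} 1  {5,7,8} 1  {6,7,8} 2
  4 to go: {4,6,7,8} 3  {5,6,7,8} 3
  5 to go: {3,5,6,7,8} 3  {4,5,6,7,8} 6
  6 to go: {2,3,5,6,7,8} 3  {3,4,5,6,7,8} 9
  7 to go: {1,2,3,5,6,7,8} 3  {2,3,4,5,6,7,8} 12
  if 0:f drops first: 15 orders
  if 4:c drops first: 3 orders
heap linearizations: 18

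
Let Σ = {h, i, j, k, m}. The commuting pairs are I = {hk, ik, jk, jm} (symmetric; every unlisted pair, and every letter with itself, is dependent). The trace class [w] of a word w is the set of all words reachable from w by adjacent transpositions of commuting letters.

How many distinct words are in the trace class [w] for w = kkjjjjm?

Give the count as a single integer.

35

#0=k has no predecessor
#1=k depends on [0:k]
#2=j has no predecessor
#3=j depends on [2:j]
#4=j depends on [3:j]
#5=j depends on [4:j]
#6=m depends on [1:k]
sources: [0:k, 2:j]
N(rest) = Σ N(rest − s) over sources s of rest; N(one piece) = 1:
  size 1 → [5]=1  [6]=1
  size 2 → [1,6]=1  [4,5]=1  [5,6]=2
  size 3 → [0,1,6]=1  [1,5,6]=3  [3,4,5]=1  [4,5,6]=3
  size 4 → [0,1,5,6]=4  [1,4,5,6]=6  [2,3,4,5]=1  [3,4,5,6]=4
  size 5 → [0,1,4,5,6]=10  [1,3,4,5,6]=10  [2,3,4,5,6]=5
  first=0(k) contributes 15
  first=2(j) contributes 20
|[w]| = 35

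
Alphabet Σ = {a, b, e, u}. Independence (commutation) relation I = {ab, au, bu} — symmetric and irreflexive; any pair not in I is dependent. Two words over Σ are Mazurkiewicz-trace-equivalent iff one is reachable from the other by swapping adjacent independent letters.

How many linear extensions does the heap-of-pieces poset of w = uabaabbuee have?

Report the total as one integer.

560

#0=u has no predecessor
#1=a has no predecessor
#2=b has no predecessor
#3=a depends on [1:a]
#4=a depends on [3:a]
#5=b depends on [2:b]
#6=b depends on [5:b]
#7=u depends on [0:u]
#8=e depends on [4:a, 6:b, 7:u]
#9=e depends on [8:e]
sources: [0:u, 1:a, 2:b]
N(rest) = Σ N(rest − s) over sources s of rest; N(one piece) = 1:
  size 1 → [9]=1
  size 2 → [8,9]=1
  size 3 → [4,8,9]=1  [6,8,9]=1  [7,8,9]=1
  size 4 → [0,7,8,9]=1  [3,4,8,9]=1  [4,6,8,9]=2  [4,7,8,9]=2  [5,6,8,9]=1  [6,7,8,9]=2
  size 5 → [0,4,7,8,9]=3  [0,6,7,8,9]=3  [1,3,4,8,9]=1  [2,5,6,8,9]=1  [3,4,6,8,9]=3  [3,4,7,8,9]=3  [4,5,6,8,9]=3  [4,6,7,8,9]=6  [5,6,7,8,9]=3
  size 6 → [0,3,4,7,8,9]=6  [0,4,6,7,8,9]=12  [0,5,6,7,8,9]=6  [1,3,4,6,8,9]=4  [1,3,4,7,8,9]=4  [2,4,5,6,8,9]=4  [2,5,6,7,8,9]=4  [3,4,5,6,8,9]=6  [3,4,6,7,8,9]=12  [4,5,6,7,8,9]=12
  size 7 → [0,1,3,4,7,8,9]=10  [0,2,5,6,7,8,9]=10  [0,3,4,6,7,8,9]=30  [0,4,5,6,7,8,9]=30  [1,3,4,5,6,8,9]=10  [1,3,4,6,7,8,9]=20  [2,3,4,5,6,8,9]=10  [2,4,5,6,7,8,9]=20  [3,4,5,6,7,8,9]=30
  size 8 → [0,1,3,4,6,7,8,9]=60  [0,2,4,5,6,7,8,9]=60  [0,3,4,5,6,7,8,9]=90  [1,2,3,4,5,6,8,9]=20  [1,3,4,5,6,7,8,9]=60  [2,3,4,5,6,7,8,9]=60
  first=0(u) contributes 140
  first=1(a) contributes 210
  first=2(b) contributes 210
|[w]| = 560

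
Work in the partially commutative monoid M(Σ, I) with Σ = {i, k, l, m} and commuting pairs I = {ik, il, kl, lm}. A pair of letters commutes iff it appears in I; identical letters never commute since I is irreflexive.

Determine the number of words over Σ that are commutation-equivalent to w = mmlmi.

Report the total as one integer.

piece 0:m — minimal
piece 1:m rests on {0:m}
piece 2:l — minimal
piece 3:m rests on {1:m}
piece 4:i rests on {3:m}
minimal pieces: {0:m, 2:l}
ways to finish when only these pieces remain (= sum over removing one remaining piece with nothing left below it):
  1 left: {2}→1  {4}→1
  2 left: {2,4}→2  {3,4}→1
  3 left: {1,3,4}→1  {2,3,4}→3
  placing 0:m first → 4 extensions
  placing 2:l first → 1 extensions
total linear extensions = 5

5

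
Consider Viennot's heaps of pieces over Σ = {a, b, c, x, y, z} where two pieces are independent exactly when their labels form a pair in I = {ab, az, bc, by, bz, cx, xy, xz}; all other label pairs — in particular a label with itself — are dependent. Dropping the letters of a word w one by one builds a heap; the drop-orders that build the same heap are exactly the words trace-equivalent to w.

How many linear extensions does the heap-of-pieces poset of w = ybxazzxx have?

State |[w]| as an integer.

drop 0:y onto floor
drop 1:b onto floor
drop 2:x onto {1:b}
drop 3:a onto {0:y, 2:x}
drop 4:z onto {0:y}
drop 5:z onto {4:z}
drop 6:x onto {3:a}
drop 7:x onto {6:x}
ground layer = {0:y, 1:b}
drop-orders for the pieces not yet dropped (sum over which currently-grounded one goes next):
  1 to go: {5} 1  {7} 1
  2 to go: {4,5} 1  {5,7} 2  {6,7} 1
  3 to go: {3,6,7} 1  {4,5,7} 3  {5,6,7} 3
  4 to go: {2,3,6,7} 1  {3,5,6,7} 4  {4,5,6,7} 6
  5 to go: {1,2,3,6,7} 1  {2,3,5,6,7} 5  {3,4,5,6,7} 10
  6 to go: {0,3,4,5,6,7} 10  {1,2,3,5,6,7} 6  {2,3,4,5,6,7} 15
  if 0:y drops first: 21 orders
  if 1:b drops first: 25 orders
heap linearizations: 46

46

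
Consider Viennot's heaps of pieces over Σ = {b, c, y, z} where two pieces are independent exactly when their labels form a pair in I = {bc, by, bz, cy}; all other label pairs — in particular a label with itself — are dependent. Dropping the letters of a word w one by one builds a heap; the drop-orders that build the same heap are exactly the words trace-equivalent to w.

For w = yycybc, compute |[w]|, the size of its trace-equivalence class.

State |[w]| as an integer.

60

#0=y has no predecessor
#1=y depends on [0:y]
#2=c has no predecessor
#3=y depends on [1:y]
#4=b has no predecessor
#5=c depends on [2:c]
sources: [0:y, 2:c, 4:b]
N(rest) = Σ N(rest − s) over sources s of rest; N(one piece) = 1:
  size 1 → [3]=1  [4]=1  [5]=1
  size 2 → [1,3]=1  [2,5]=1  [3,4]=2  [3,5]=2  [4,5]=2
  size 3 → [0,1,3]=1  [1,3,4]=3  [1,3,5]=3  [2,3,5]=3  [2,4,5]=3  [3,4,5]=6
  size 4 → [0,1,3,4]=4  [0,1,3,5]=4  [1,2,3,5]=6  [1,3,4,5]=12  [2,3,4,5]=12
  first=0(y) contributes 30
  first=2(c) contributes 20
  first=4(b) contributes 10
|[w]| = 60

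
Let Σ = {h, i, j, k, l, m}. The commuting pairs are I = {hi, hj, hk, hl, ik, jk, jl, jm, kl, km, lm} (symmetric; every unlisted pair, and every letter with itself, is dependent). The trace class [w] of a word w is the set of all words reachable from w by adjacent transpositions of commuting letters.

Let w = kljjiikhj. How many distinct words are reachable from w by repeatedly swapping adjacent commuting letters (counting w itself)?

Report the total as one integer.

756

0(k) covers ∅
1(l) covers ∅
2(j) covers ∅
3(j) covers 2:j
4(i) covers 1:l, 3:j
5(i) covers 4:i
6(k) covers 0:k
7(h) covers ∅
8(j) covers 5:i
floor of heap: 0:k, 1:l, 2:j, 7:h
completions by unplaced set U, small U first (add the entries for U minus each lowest piece of U):
  |U|=1: {6}:1  {7}:1  {8}:1
  |U|=2: {0,6}:1  {5,8}:1  {6,7}:2  {6,8}:2  {7,8}:2
  |U|=3: {0,6,7}:3  {0,6,8}:3  {4,5,8}:1  {5,6,8}:3  {5,7,8}:3  {6,7,8}:6
  |U|=4: {0,5,6,8}:6  {0,6,7,8}:12  {1,4,5,8}:1  {3,4,5,8}:1  {4,5,6,8}:4  {4,5,7,8}:4  {5,6,7,8}:12
  |U|=5: {0,4,5,6,8}:10  {0,5,6,7,8}:30  {1,3,4,5,8}:2  {1,4,5,6,8}:5  {1,4,5,7,8}:5  {2,3,4,5,8}:1  {3,4,5,6,8}:5  {3,4,5,7,8}:5  {4,5,6,7,8}:20
  |U|=6: {0,1,4,5,6,8}:15  {0,3,4,5,6,8}:15  {0,4,5,6,7,8}:60  {1,2,3,4,5,8}:3  {1,3,4,5,6,8}:12  {1,3,4,5,7,8}:12  {1,4,5,6,7,8}:30  {2,3,4,5,6,8}:6  {2,3,4,5,7,8}:6  {3,4,5,6,7,8}:30
  |U|=7: {0,1,3,4,5,6,8}:42  {0,1,4,5,6,7,8}:105  {0,2,3,4,5,6,8}:21  {0,3,4,5,6,7,8}:105  {1,2,3,4,5,6,8}:21  {1,2,3,4,5,7,8}:21  {1,3,4,5,6,7,8}:84  {2,3,4,5,6,7,8}:42
  start at 0(k): 168
  start at 1(l): 168
  start at 2(j): 336
  start at 7(h): 84
sum over floor = 756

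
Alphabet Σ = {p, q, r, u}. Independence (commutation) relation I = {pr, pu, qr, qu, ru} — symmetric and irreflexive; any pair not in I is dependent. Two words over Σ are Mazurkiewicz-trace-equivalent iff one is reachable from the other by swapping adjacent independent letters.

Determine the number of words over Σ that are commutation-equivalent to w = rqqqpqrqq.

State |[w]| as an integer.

#0=r has no predecessor
#1=q has no predecessor
#2=q depends on [1:q]
#3=q depends on [2:q]
#4=p depends on [3:q]
#5=q depends on [4:p]
#6=r depends on [0:r]
#7=q depends on [5:q]
#8=q depends on [7:q]
sources: [0:r, 1:q]
N(rest) = Σ N(rest − s) over sources s of rest; N(one piece) = 1:
  size 1 → [6]=1  [8]=1
  size 2 → [0,6]=1  [6,8]=2  [7,8]=1
  size 3 → [0,6,8]=3  [5,7,8]=1  [6,7,8]=3
  size 4 → [0,6,7,8]=6  [4,5,7,8]=1  [5,6,7,8]=4
  size 5 → [0,5,6,7,8]=10  [3,4,5,7,8]=1  [4,5,6,7,8]=5
  size 6 → [0,4,5,6,7,8]=15  [2,3,4,5,7,8]=1  [3,4,5,6,7,8]=6
  size 7 → [0,3,4,5,6,7,8]=21  [1,2,3,4,5,7,8]=1  [2,3,4,5,6,7,8]=7
  first=0(r) contributes 8
  first=1(q) contributes 28
|[w]| = 36

36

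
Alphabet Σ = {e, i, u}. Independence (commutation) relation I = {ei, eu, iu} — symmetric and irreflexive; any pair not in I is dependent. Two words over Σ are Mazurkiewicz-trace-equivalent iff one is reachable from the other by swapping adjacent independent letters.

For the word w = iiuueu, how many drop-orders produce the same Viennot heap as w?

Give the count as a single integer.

0(i) covers ∅
1(i) covers 0:i
2(u) covers ∅
3(u) covers 2:u
4(e) covers ∅
5(u) covers 3:u
floor of heap: 0:i, 2:u, 4:e
completions by unplaced set U, small U first (add the entries for U minus each lowest piece of U):
  |U|=1: {1}:1  {4}:1  {5}:1
  |U|=2: {0,1}:1  {1,4}:2  {1,5}:2  {3,5}:1  {4,5}:2
  |U|=3: {0,1,4}:3  {0,1,5}:3  {1,3,5}:3  {1,4,5}:6  {2,3,5}:1  {3,4,5}:3
  |U|=4: {0,1,3,5}:6  {0,1,4,5}:12  {1,2,3,5}:4  {1,3,4,5}:12  {2,3,4,5}:4
  start at 0(i): 20
  start at 2(u): 30
  start at 4(e): 10
sum over floor = 60

60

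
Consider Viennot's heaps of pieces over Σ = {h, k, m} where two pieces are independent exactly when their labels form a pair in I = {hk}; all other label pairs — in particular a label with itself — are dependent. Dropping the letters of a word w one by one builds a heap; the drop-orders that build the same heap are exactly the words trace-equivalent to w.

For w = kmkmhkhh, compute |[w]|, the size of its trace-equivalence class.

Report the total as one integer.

piece 0:k — minimal
piece 1:m rests on {0:k}
piece 2:k rests on {1:m}
piece 3:m rests on {2:k}
piece 4:h rests on {3:m}
piece 5:k rests on {3:m}
piece 6:h rests on {4:h}
piece 7:h rests on {6:h}
minimal pieces: {0:k}
ways to finish when only these pieces remain (= sum over removing one remaining piece with nothing left below it):
  1 left: {5}→1  {7}→1
  2 left: {5,7}→2  {6,7}→1
  3 left: {4,6,7}→1  {5,6,7}→3
  4 left: {4,5,6,7}→4
  5 left: {3,4,5,6,7}→4
  6 left: {2,3,4,5,6,7}→4
  placing 0:k first → 4 extensions

4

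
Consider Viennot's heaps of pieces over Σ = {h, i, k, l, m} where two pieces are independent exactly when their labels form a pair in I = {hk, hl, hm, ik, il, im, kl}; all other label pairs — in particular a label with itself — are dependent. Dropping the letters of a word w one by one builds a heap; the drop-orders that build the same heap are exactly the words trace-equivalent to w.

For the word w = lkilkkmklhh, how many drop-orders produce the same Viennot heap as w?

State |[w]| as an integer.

3300

drop 0:l onto floor
drop 1:k onto floor
drop 2:i onto floor
drop 3:l onto {0:l}
drop 4:k onto {1:k}
drop 5:k onto {4:k}
drop 6:m onto {3:l, 5:k}
drop 7:k onto {6:m}
drop 8:l onto {6:m}
drop 9:h onto {2:i}
drop 10:h onto {9:h}
ground layer = {0:l, 1:k, 2:i}
drop-orders for the pieces not yet dropped (sum over which currently-grounded one goes next):
  1 to go: {7} 1  {8} 1  {10} 1
  2 to go: {7,8} 2  {7,10} 2  {8,10} 2  {9,10} 1
  3 to go: {2,9,10} 1  {6,7,8} 2  {7,8,10} 6  {7,9,10} 3  {8,9,10} 3
  4 to go: {2,7,9,10} 4  {2,8,9,10} 4  {3,6,7,8} 2  {5,6,7,8} 2  {6,7,8,10} 8  {7,8,9,10} 12
  5 to go: {0,3,6,7,8} 2  {2,7,8,9,10} 20  {3,5,6,7,8} 4  {3,6,7,8,10} 10  {4,5,6,7,8} 2  {5,6,7,8,10} 10  {6,7,8,9,10} 20
  6 to go: {0,3,5,6,7,8} 6  {0,3,6,7,8,10} 12  {1,4,5,6,7,8} 2  {2,6,7,8,9,10} 40  {3,4,5,6,7,8} 6  {3,5,6,7,8,10} 24  {3,6,7,8,9,10} 30  {4,5,6,7,8,10} 12  {5,6,7,8,9,10} 30
  7 to go: {0,3,4,5,6,7,8} 12  {0,3,5,6,7,8,10} 42  {0,3,6,7,8,9,10} 42  {1,3,4,5,6,7,8} 8  {1,4,5,6,7,8,10} 14  {2,3,6,7,8,9,10} 70  {2,5,6,7,8,9,10} 70  {3,4,5,6,7,8,10} 42  {3,5,6,7,8,9,10} 84  {4,5,6,7,8,9,10} 42
  8 to go: {0,1,3,4,5,6,7,8} 20  {0,2,3,6,7,8,9,10} 112  {0,3,4,5,6,7,8,10} 96  {0,3,5,6,7,8,9,10} 168  {1,3,4,5,6,7,8,10} 64  {1,4,5,6,7,8,9,10} 56  {2,3,5,6,7,8,9,10} 224  {2,4,5,6,7,8,9,10} 112  {3,4,5,6,7,8,9,10} 168
  9 to go: {0,1,3,4,5,6,7,8,10} 180  {0,2,3,5,6,7,8,9,10} 504  {0,3,4,5,6,7,8,9,10} 432  {1,2,4,5,6,7,8,9,10} 168  {1,3,4,5,6,7,8,9,10} 288  {2,3,4,5,6,7,8,9,10} 504
  if 0:l drops first: 960 orders
  if 1:k drops first: 1440 orders
  if 2:i drops first: 900 orders
heap linearizations: 3300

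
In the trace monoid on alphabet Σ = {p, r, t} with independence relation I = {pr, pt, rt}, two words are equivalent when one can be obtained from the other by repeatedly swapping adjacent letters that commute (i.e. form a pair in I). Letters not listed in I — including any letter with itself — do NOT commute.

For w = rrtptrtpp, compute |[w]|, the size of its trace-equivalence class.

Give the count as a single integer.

1680

#0=r has no predecessor
#1=r depends on [0:r]
#2=t has no predecessor
#3=p has no predecessor
#4=t depends on [2:t]
#5=r depends on [1:r]
#6=t depends on [4:t]
#7=p depends on [3:p]
#8=p depends on [7:p]
sources: [0:r, 2:t, 3:p]
N(rest) = Σ N(rest − s) over sources s of rest; N(one piece) = 1:
  size 1 → [5]=1  [6]=1  [8]=1
  size 2 → [1,5]=1  [4,6]=1  [5,6]=2  [5,8]=2  [6,8]=2  [7,8]=1
  size 3 → [0,1,5]=1  [1,5,6]=3  [1,5,8]=3  [2,4,6]=1  [3,7,8]=1  [4,5,6]=3  [4,6,8]=3  [5,6,8]=6  [5,7,8]=3  [6,7,8]=3
  size 4 → [0,1,5,6]=4  [0,1,5,8]=4  [1,4,5,6]=6  [1,5,6,8]=12  [1,5,7,8]=6  [2,4,5,6]=4  [2,4,6,8]=4  [3,5,7,8]=4  [3,6,7,8]=4  [4,5,6,8]=12  [4,6,7,8]=6  [5,6,7,8]=12
  size 5 → [0,1,4,5,6]=10  [0,1,5,6,8]=20  [0,1,5,7,8]=10  [1,2,4,5,6]=10  [1,3,5,7,8]=10  [1,4,5,6,8]=30  [1,5,6,7,8]=30  [2,4,5,6,8]=20  [2,4,6,7,8]=10  [3,4,6,7,8]=10  [3,5,6,7,8]=20  [4,5,6,7,8]=30
  size 6 → [0,1,2,4,5,6]=20  [0,1,3,5,7,8]=20  [0,1,4,5,6,8]=60  [0,1,5,6,7,8]=60  [1,2,4,5,6,8]=60  [1,3,5,6,7,8]=60  [1,4,5,6,7,8]=90  [2,3,4,6,7,8]=20  [2,4,5,6,7,8]=60  [3,4,5,6,7,8]=60
  size 7 → [0,1,2,4,5,6,8]=140  [0,1,3,5,6,7,8]=140  [0,1,4,5,6,7,8]=210  [1,2,4,5,6,7,8]=210  [1,3,4,5,6,7,8]=210  [2,3,4,5,6,7,8]=140
  first=0(r) contributes 560
  first=2(t) contributes 560
  first=3(p) contributes 560
|[w]| = 1680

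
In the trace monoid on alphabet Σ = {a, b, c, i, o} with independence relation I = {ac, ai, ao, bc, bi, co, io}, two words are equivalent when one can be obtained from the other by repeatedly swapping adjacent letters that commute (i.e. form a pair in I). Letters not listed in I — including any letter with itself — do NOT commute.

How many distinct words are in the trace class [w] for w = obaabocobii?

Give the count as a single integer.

165

0(o) covers ∅
1(b) covers 0:o
2(a) covers 1:b
3(a) covers 2:a
4(b) covers 3:a
5(o) covers 4:b
6(c) covers ∅
7(o) covers 5:o
8(b) covers 7:o
9(i) covers 6:c
10(i) covers 9:i
floor of heap: 0:o, 6:c
completions by unplaced set U, small U first (add the entries for U minus each lowest piece of U):
  |U|=1: {8}:1  {10}:1
  |U|=2: {7,8}:1  {8,10}:2  {9,10}:1
  |U|=3: {5,7,8}:1  {6,9,10}:1  {7,8,10}:3  {8,9,10}:3
  |U|=4: {4,5,7,8}:1  {5,7,8,10}:4  {6,8,9,10}:4  {7,8,9,10}:6
  |U|=5: {3,4,5,7,8}:1  {4,5,7,8,10}:5  {5,7,8,9,10}:10  {6,7,8,9,10}:10
  |U|=6: {2,3,4,5,7,8}:1  {3,4,5,7,8,10}:6  {4,5,7,8,9,10}:15  {5,6,7,8,9,10}:20
  |U|=7: {1,2,3,4,5,7,8}:1  {2,3,4,5,7,8,10}:7  {3,4,5,7,8,9,10}:21  {4,5,6,7,8,9,10}:35
  |U|=8: {0,1,2,3,4,5,7,8}:1  {1,2,3,4,5,7,8,10}:8  {2,3,4,5,7,8,9,10}:28  {3,4,5,6,7,8,9,10}:56
  |U|=9: {0,1,2,3,4,5,7,8,10}:9  {1,2,3,4,5,7,8,9,10}:36  {2,3,4,5,6,7,8,9,10}:84
  start at 0(o): 120
  start at 6(c): 45
sum over floor = 165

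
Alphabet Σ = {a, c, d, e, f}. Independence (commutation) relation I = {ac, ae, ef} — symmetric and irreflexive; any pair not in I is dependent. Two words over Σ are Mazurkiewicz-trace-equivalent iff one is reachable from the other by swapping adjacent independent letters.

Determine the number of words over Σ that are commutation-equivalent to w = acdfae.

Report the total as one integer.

#0=a has no predecessor
#1=c has no predecessor
#2=d depends on [0:a, 1:c]
#3=f depends on [2:d]
#4=a depends on [3:f]
#5=e depends on [2:d]
sources: [0:a, 1:c]
N(rest) = Σ N(rest − s) over sources s of rest; N(one piece) = 1:
  size 1 → [4]=1  [5]=1
  size 2 → [3,4]=1  [4,5]=2
  size 3 → [3,4,5]=3
  size 4 → [2,3,4,5]=3
  first=0(a) contributes 3
  first=1(c) contributes 3
|[w]| = 6

6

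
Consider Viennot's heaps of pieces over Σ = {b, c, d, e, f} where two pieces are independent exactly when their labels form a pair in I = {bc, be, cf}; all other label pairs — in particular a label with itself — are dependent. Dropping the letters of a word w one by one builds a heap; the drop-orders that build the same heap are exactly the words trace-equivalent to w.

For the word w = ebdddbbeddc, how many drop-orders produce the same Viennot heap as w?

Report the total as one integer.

6

drop 0:e onto floor
drop 1:b onto floor
drop 2:d onto {0:e, 1:b}
drop 3:d onto {2:d}
drop 4:d onto {3:d}
drop 5:b onto {4:d}
drop 6:b onto {5:b}
drop 7:e onto {4:d}
drop 8:d onto {6:b, 7:e}
drop 9:d onto {8:d}
drop 10:c onto {9:d}
ground layer = {0:e, 1:b}
drop-orders for the pieces not yet dropped (sum over which currently-grounded one goes next):
  1 to go: {10} 1
  2 to go: {9,10} 1
  3 to go: {8,9,10} 1
  4 to go: {6,8,9,10} 1  {7,8,9,10} 1
  5 to go: {5,6,8,9,10} 1  {6,7,8,9,10} 2
  6 to go: {5,6,7,8,9,10} 3
  7 to go: {4,5,6,7,8,9,10} 3
  8 to go: {3,4,5,6,7,8,9,10} 3
  9 to go: {2,3,4,5,6,7,8,9,10} 3
  if 0:e drops first: 3 orders
  if 1:b drops first: 3 orders
heap linearizations: 6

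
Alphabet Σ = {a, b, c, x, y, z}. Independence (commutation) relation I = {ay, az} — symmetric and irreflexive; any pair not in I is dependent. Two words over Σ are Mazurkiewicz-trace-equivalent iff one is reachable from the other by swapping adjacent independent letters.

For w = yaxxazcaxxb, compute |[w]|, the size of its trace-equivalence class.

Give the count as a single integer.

4

#0=y has no predecessor
#1=a has no predecessor
#2=x depends on [0:y, 1:a]
#3=x depends on [2:x]
#4=a depends on [3:x]
#5=z depends on [3:x]
#6=c depends on [4:a, 5:z]
#7=a depends on [6:c]
#8=x depends on [7:a]
#9=x depends on [8:x]
#10=b depends on [9:x]
sources: [0:y, 1:a]
N(rest) = Σ N(rest − s) over sources s of rest; N(one piece) = 1:
  size 1 → [10]=1
  size 2 → [9,10]=1
  size 3 → [8,9,10]=1
  size 4 → [7,8,9,10]=1
  size 5 → [6,7,8,9,10]=1
  size 6 → [4,6,7,8,9,10]=1  [5,6,7,8,9,10]=1
  size 7 → [4,5,6,7,8,9,10]=2
  size 8 → [3,4,5,6,7,8,9,10]=2
  size 9 → [2,3,4,5,6,7,8,9,10]=2
  first=0(y) contributes 2
  first=1(a) contributes 2
|[w]| = 4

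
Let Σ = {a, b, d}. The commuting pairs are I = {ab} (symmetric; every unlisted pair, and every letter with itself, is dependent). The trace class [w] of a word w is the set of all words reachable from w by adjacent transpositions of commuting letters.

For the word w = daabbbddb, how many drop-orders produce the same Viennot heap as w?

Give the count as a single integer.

0(d) covers ∅
1(a) covers 0:d
2(a) covers 1:a
3(b) covers 0:d
4(b) covers 3:b
5(b) covers 4:b
6(d) covers 2:a, 5:b
7(d) covers 6:d
8(b) covers 7:d
floor of heap: 0:d
completions by unplaced set U, small U first (add the entries for U minus each lowest piece of U):
  |U|=1: {8}:1
  |U|=2: {7,8}:1
  |U|=3: {6,7,8}:1
  |U|=4: {2,6,7,8}:1  {5,6,7,8}:1
  |U|=5: {1,2,6,7,8}:1  {2,5,6,7,8}:2  {4,5,6,7,8}:1
  |U|=6: {1,2,5,6,7,8}:3  {2,4,5,6,7,8}:3  {3,4,5,6,7,8}:1
  |U|=7: {1,2,4,5,6,7,8}:6  {2,3,4,5,6,7,8}:4
  start at 0(d): 10

10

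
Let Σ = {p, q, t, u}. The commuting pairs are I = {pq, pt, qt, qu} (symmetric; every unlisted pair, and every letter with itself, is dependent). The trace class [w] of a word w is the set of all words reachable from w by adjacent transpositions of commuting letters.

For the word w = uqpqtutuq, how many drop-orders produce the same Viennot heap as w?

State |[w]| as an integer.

168

piece 0:u — minimal
piece 1:q — minimal
piece 2:p rests on {0:u}
piece 3:q rests on {1:q}
piece 4:t rests on {0:u}
piece 5:u rests on {2:p, 4:t}
piece 6:t rests on {5:u}
piece 7:u rests on {6:t}
piece 8:q rests on {3:q}
minimal pieces: {0:u, 1:q}
ways to finish when only these pieces remain (= sum over removing one remaining piece with nothing left below it):
  1 left: {7}→1  {8}→1
  2 left: {3,8}→1  {6,7}→1  {7,8}→2
  3 left: {1,3,8}→1  {3,7,8}→3  {5,6,7}→1  {6,7,8}→3
  4 left: {1,3,7,8}→4  {2,5,6,7}→1  {3,6,7,8}→6  {4,5,6,7}→1  {5,6,7,8}→4
  5 left: {1,3,6,7,8}→10  {2,4,5,6,7}→2  {2,5,6,7,8}→5  {3,5,6,7,8}→10  {4,5,6,7,8}→5
  6 left: {0,2,4,5,6,7}→2  {1,3,5,6,7,8}→20  {2,3,5,6,7,8}→15  {2,4,5,6,7,8}→12  {3,4,5,6,7,8}→15
  7 left: {0,2,4,5,6,7,8}→14  {1,2,3,5,6,7,8}→35  {1,3,4,5,6,7,8}→35  {2,3,4,5,6,7,8}→42
  placing 0:u first → 112 extensions
  placing 1:q first → 56 extensions
total linear extensions = 168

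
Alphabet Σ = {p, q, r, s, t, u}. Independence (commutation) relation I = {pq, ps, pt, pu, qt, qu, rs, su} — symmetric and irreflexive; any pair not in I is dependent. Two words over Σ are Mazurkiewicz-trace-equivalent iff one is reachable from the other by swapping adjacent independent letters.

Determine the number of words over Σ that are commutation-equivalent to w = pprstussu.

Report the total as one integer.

24

0(p) covers ∅
1(p) covers 0:p
2(r) covers 1:p
3(s) covers ∅
4(t) covers 2:r, 3:s
5(u) covers 4:t
6(s) covers 4:t
7(s) covers 6:s
8(u) covers 5:u
floor of heap: 0:p, 3:s
completions by unplaced set U, small U first (add the entries for U minus each lowest piece of U):
  |U|=1: {7}:1  {8}:1
  |U|=2: {5,8}:1  {6,7}:1  {7,8}:2
  |U|=3: {5,7,8}:3  {6,7,8}:3
  |U|=4: {5,6,7,8}:6
  |U|=5: {4,5,6,7,8}:6
  |U|=6: {2,4,5,6,7,8}:6  {3,4,5,6,7,8}:6
  |U|=7: {1,2,4,5,6,7,8}:6  {2,3,4,5,6,7,8}:12
  start at 0(p): 18
  start at 3(s): 6
sum over floor = 24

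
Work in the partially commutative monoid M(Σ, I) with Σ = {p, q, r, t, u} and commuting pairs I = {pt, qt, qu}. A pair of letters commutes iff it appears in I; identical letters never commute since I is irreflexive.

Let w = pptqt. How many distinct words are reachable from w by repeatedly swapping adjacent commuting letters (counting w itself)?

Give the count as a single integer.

10

drop 0:p onto floor
drop 1:p onto {0:p}
drop 2:t onto floor
drop 3:q onto {1:p}
drop 4:t onto {2:t}
ground layer = {0:p, 2:t}
drop-orders for the pieces not yet dropped (sum over which currently-grounded one goes next):
  1 to go: {3} 1  {4} 1
  2 to go: {1,3} 1  {2,4} 1  {3,4} 2
  3 to go: {0,1,3} 1  {1,3,4} 3  {2,3,4} 3
  if 0:p drops first: 6 orders
  if 2:t drops first: 4 orders
heap linearizations: 10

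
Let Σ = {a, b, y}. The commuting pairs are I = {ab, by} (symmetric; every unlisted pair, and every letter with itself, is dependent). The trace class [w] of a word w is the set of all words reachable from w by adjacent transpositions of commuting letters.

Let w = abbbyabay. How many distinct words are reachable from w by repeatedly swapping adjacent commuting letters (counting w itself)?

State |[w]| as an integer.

drop 0:a onto floor
drop 1:b onto floor
drop 2:b onto {1:b}
drop 3:b onto {2:b}
drop 4:y onto {0:a}
drop 5:a onto {4:y}
drop 6:b onto {3:b}
drop 7:a onto {5:a}
drop 8:y onto {7:a}
ground layer = {0:a, 1:b}
drop-orders for the pieces not yet dropped (sum over which currently-grounded one goes next):
  1 to go: {6} 1  {8} 1
  2 to go: {3,6} 1  {6,8} 2  {7,8} 1
  3 to go: {2,3,6} 1  {3,6,8} 3  {5,7,8} 1  {6,7,8} 3
  4 to go: {1,2,3,6} 1  {2,3,6,8} 4  {3,6,7,8} 6  {4,5,7,8} 1  {5,6,7,8} 4
  5 to go: {0,4,5,7,8} 1  {1,2,3,6,8} 5  {2,3,6,7,8} 10  {3,5,6,7,8} 10  {4,5,6,7,8} 5
  6 to go: {0,4,5,6,7,8} 6  {1,2,3,6,7,8} 15  {2,3,5,6,7,8} 20  {3,4,5,6,7,8} 15
  7 to go: {0,3,4,5,6,7,8} 21  {1,2,3,5,6,7,8} 35  {2,3,4,5,6,7,8} 35
  if 0:a drops first: 70 orders
  if 1:b drops first: 56 orders
heap linearizations: 126

126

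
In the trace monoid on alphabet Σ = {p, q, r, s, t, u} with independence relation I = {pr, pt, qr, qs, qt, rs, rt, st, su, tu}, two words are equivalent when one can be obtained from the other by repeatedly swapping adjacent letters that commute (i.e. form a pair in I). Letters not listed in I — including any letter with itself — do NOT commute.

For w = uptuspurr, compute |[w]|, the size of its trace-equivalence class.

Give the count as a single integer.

18

#0=u has no predecessor
#1=p depends on [0:u]
#2=t has no predecessor
#3=u depends on [1:p]
#4=s depends on [1:p]
#5=p depends on [3:u, 4:s]
#6=u depends on [5:p]
#7=r depends on [6:u]
#8=r depends on [7:r]
sources: [0:u, 2:t]
N(rest) = Σ N(rest − s) over sources s of rest; N(one piece) = 1:
  size 1 → [2]=1  [8]=1
  size 2 → [2,8]=2  [7,8]=1
  size 3 → [2,7,8]=3  [6,7,8]=1
  size 4 → [2,6,7,8]=4  [5,6,7,8]=1
  size 5 → [2,5,6,7,8]=5  [3,5,6,7,8]=1  [4,5,6,7,8]=1
  size 6 → [2,3,5,6,7,8]=6  [2,4,5,6,7,8]=6  [3,4,5,6,7,8]=2
  size 7 → [1,3,4,5,6,7,8]=2  [2,3,4,5,6,7,8]=14
  first=0(u) contributes 16
  first=2(t) contributes 2
|[w]| = 18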